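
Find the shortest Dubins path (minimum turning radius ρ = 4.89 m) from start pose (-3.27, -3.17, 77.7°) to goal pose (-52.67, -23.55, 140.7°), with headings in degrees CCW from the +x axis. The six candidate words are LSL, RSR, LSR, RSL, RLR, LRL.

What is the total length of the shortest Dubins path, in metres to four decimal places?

62.1931 m

Let ψ = atan2(Δy, Δx) = atan2(-20.38, -49.40) = -157.5814° be the start→goal bearing.
Normalize: d = |goal − start| / ρ = 53.438791/4.89 = 10.928178, α = (θ_start − ψ) mod 360° = 235.2814° = 4.106435 rad, β = (θ_goal − ψ) mod 360° = 298.2814° = 5.205992 rad.
Common terms: sin α = -0.821959, cos α = -0.569547, sin β = -0.880631, cos β = 0.473802, cos(α−β) = 0.453990, d² = 119.425078. Work in radians in the unit-radius frame; every candidate has L = ρ·(t + p + q).
LSL: p² = 2 + d² − 2cos(α−β) + 2d(sin α − sin β) = 121.799463; p = √p² = 11.036279; φ = atan2(cos β − cos α, d + sin α − sin β) = 0.094679 rad; t = (φ − α) mod 2π = 2.271430 rad, q = (β − φ) mod 2π = 5.111313 rad → L = 4.89·(2.271430 + 11.036279 + 5.111313) = 4.89·18.419022 = 90.069018 m
RSR: p² = 2 + d² − 2cos(α−β) + 2d(sin β − sin α) = 119.234730; p = √p² = 10.919466; φ = atan2(cos α − cos β, d − sin α + sin β) = -0.095695 rad; t = (α − φ) mod 2π = 4.202130 rad, q = (φ − β) mod 2π = 0.981498 rad → L = 4.89·(4.202130 + 10.919466 + 0.981498) = 4.89·16.103094 = 78.744127 m
LSR: p² = d² − 2 + 2cos(α−β) + 2d(sin α + sin β) = 81.120637; p = √p² = 9.006700; φ = atan2(−cos α − cos β, d + sin α + sin β) − atan2(−2, p) = 0.228889 rad; t = (φ − α) mod 2π = 2.405640 rad, q = (φ − β) mod 2π = 1.306082 rad → L = 4.89·(2.405640 + 9.006700 + 1.306082) = 4.89·12.718422 = 62.193083 m
RSL: p² = d² − 2 + 2cos(α−β) − 2d(sin α + sin β) = 155.545480; p = √p² = 12.471787; φ = atan2(cos α + cos β, d − sin α − sin β) − atan2(2, p) = -0.166588 rad; t = (α − φ) mod 2π = 4.273023 rad, q = (β − φ) mod 2π = 5.372580 rad → L = 4.89·(4.273023 + 12.471787 + 5.372580) = 4.89·22.117391 = 108.154040 m
RLR: c = (6 − d² + 2cos(α−β) + 2d(sin α − sin β))/8 = -13.904341, |c| > 1 → infeasible
LRL: c = (6 − d² + 2cos(α−β) − 2d(sin α − sin β))/8 = -14.224933, |c| > 1 → infeasible
Shortest: LSR with L = 62.193083 m ≈ 62.1931 m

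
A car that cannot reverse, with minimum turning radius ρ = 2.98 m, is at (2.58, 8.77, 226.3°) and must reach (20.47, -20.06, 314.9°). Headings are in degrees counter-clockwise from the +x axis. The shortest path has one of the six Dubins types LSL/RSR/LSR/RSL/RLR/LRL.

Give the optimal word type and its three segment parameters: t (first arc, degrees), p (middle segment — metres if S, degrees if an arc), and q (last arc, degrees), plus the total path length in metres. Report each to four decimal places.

LSL: t = 79.5847°, p = 30.4465 m, q = 9.0153°, L = 35.0546 m

Let ψ = atan2(Δy, Δx) = atan2(-28.83, 17.89) = -58.1790° be the start→goal bearing.
Normalize: d = |goal − start| / ρ = 33.929648/2.98 = 11.385788, α = (θ_start − ψ) mod 360° = 284.4790° = 4.965095 rad, β = (θ_goal − ψ) mod 360° = 13.0790° = 0.228271 rad.
Common terms: sin α = -0.968239, cos α = 0.250025, sin β = 0.226294, cos β = 0.974059, cos(α−β) = 0.024432, d² = 129.636165. Work in radians in the unit-radius frame; every candidate has L = ρ·(t + p + q).
LSL: p² = 2 + d² − 2cos(α−β) + 2d(sin α − sin β) = 104.385891; p = √p² = 10.216941; φ = atan2(cos β − cos α, d + sin α − sin β) = 0.070925 rad; t = (φ − α) mod 2π = 1.389016 rad, q = (β − φ) mod 2π = 0.157346 rad → L = 2.98·(1.389016 + 10.216941 + 0.157346) = 2.98·11.763303 = 35.054643 m
RSR: p² = 2 + d² − 2cos(α−β) + 2d(sin β − sin α) = 158.788710; p = √p² = 12.601139; φ = atan2(cos α − cos β, d − sin α + sin β) = -0.057489 rad; t = (α − φ) mod 2π = 5.022584 rad, q = (φ − β) mod 2π = 5.997424 rad → L = 2.98·(5.022584 + 12.601139 + 5.997424) = 2.98·23.621148 = 70.391021 m
LSR: p² = d² − 2 + 2cos(α−β) + 2d(sin α + sin β) = 110.789765; p = √p² = 10.525672; φ = atan2(−cos α − cos β, d + sin α + sin β) − atan2(−2, p) = 0.073272 rad; t = (φ − α) mod 2π = 1.391363 rad, q = (φ − β) mod 2π = 6.128186 rad → L = 2.98·(1.391363 + 10.525672 + 6.128186) = 2.98·18.045221 = 53.774757 m
RSL: p² = d² − 2 + 2cos(α−β) − 2d(sin α + sin β) = 144.580294; p = √p² = 12.024155; φ = atan2(cos α + cos β, d − sin α − sin β) − atan2(2, p) = -0.064231 rad; t = (α − φ) mod 2π = 5.029326 rad, q = (β − φ) mod 2π = 0.292502 rad → L = 2.98·(5.029326 + 12.024155 + 0.292502) = 2.98·17.345983 = 51.691029 m
RLR: c = (6 − d² + 2cos(α−β) + 2d(sin α − sin β))/8 = -18.848589, |c| > 1 → infeasible
LRL: c = (6 − d² + 2cos(α−β) − 2d(sin α − sin β))/8 = -12.048236, |c| > 1 → infeasible
Shortest: LSL with L = 35.054643 m ≈ 35.0546 m
Convert LSL to answer units (arcs ×180/π): t = 1.389016·180/π = 79.5847°, p = ρ·p = 2.98·10.216941 = 30.4465 m, q = 0.157346·180/π = 9.0153°, L = 35.0546 m.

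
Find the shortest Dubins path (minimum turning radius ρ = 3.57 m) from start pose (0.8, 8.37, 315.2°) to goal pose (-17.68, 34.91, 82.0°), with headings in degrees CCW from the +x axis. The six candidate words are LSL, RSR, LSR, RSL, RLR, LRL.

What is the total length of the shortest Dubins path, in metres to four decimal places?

43.6179 m

Let ψ = atan2(Δy, Δx) = atan2(26.54, -18.48) = 124.8498° be the start→goal bearing.
Normalize: d = |goal − start| / ρ = 32.340099/3.57 = 9.058851, α = (θ_start − ψ) mod 360° = 190.3502° = 3.322238 rad, β = (θ_goal − ψ) mod 360° = 317.1502° = 5.535316 rad.
Common terms: sin α = -0.179664, cos α = -0.983728, sin β = -0.680079, cos β = 0.733139, cos(α−β) = -0.599024, d² = 82.062786. Work in radians in the unit-radius frame; every candidate has L = ρ·(t + p + q).
LSL: p² = 2 + d² − 2cos(α−β) + 2d(sin α − sin β) = 94.327187; p = √p² = 9.712218; φ = atan2(cos β − cos α, d + sin α − sin β) = 0.177708 rad; t = (φ − α) mod 2π = 3.138655 rad, q = (β − φ) mod 2π = 5.357608 rad → L = 3.57·(3.138655 + 9.712218 + 5.357608) = 3.57·18.208481 = 65.004278 m
RSR: p² = 2 + d² − 2cos(α−β) + 2d(sin β − sin α) = 76.194480; p = √p² = 8.728945; φ = atan2(cos α − cos β, d − sin α + sin β) = -0.197977 rad; t = (α − φ) mod 2π = 3.520215 rad, q = (φ − β) mod 2π = 0.549892 rad → L = 3.57·(3.520215 + 8.728945 + 0.549892) = 3.57·12.799053 = 45.692618 m
LSR: p² = d² − 2 + 2cos(α−β) + 2d(sin α + sin β) = 63.288170; p = √p² = 7.955386; φ = atan2(−cos α − cos β, d + sin α + sin β) − atan2(−2, p) = 0.276851 rad; t = (φ − α) mod 2π = 3.237798 rad, q = (φ − β) mod 2π = 1.024721 rad → L = 3.57·(3.237798 + 7.955386 + 1.024721) = 3.57·12.217906 = 43.617923 m
RSL: p² = d² − 2 + 2cos(α−β) − 2d(sin α + sin β) = 94.441307; p = √p² = 9.718092; φ = atan2(cos α + cos β, d − sin α − sin β) − atan2(2, p) = -0.228227 rad; t = (α − φ) mod 2π = 3.550465 rad, q = (β − φ) mod 2π = 5.763543 rad → L = 3.57·(3.550465 + 9.718092 + 5.763543) = 3.57·19.032099 = 67.944595 m
RLR: c = (6 − d² + 2cos(α−β) + 2d(sin α − sin β))/8 = -8.524310, |c| > 1 → infeasible
LRL: c = (6 − d² + 2cos(α−β) − 2d(sin α − sin β))/8 = -10.790898, |c| > 1 → infeasible
Shortest: LSR with L = 43.617923 m ≈ 43.6179 m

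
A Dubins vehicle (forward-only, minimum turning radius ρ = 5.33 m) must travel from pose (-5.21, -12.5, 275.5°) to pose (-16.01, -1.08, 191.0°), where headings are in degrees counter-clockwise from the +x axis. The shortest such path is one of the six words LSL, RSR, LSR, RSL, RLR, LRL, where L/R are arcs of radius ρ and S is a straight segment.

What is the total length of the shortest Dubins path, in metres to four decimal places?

40.8381 m

Let ψ = atan2(Δy, Δx) = atan2(11.42, -10.80) = 133.4017° be the start→goal bearing.
Normalize: d = |goal − start| / ρ = 15.718028/5.33 = 2.948973, α = (θ_start − ψ) mod 360° = 142.0983° = 2.480083 rad, β = (θ_goal − ψ) mod 360° = 57.5983° = 1.005280 rad.
Common terms: sin α = 0.614309, cos α = -0.789066, sin β = 0.844312, cos β = 0.535852, cos(α−β) = 0.095846, d² = 8.696444. Work in radians in the unit-radius frame; every candidate has L = ρ·(t + p + q).
LSL: p² = 2 + d² − 2cos(α−β) + 2d(sin α − sin β) = 9.148205; p = √p² = 3.024600; φ = atan2(cos β − cos α, d + sin α − sin β) = 0.453425 rad; t = (φ − α) mod 2π = 4.256527 rad, q = (β − φ) mod 2π = 0.551855 rad → L = 5.33·(4.256527 + 3.024600 + 0.551855) = 5.33·7.832982 = 41.749794 m
RSR: p² = 2 + d² − 2cos(α−β) + 2d(sin β − sin α) = 11.861300; p = √p² = 3.444024; φ = atan2(cos α − cos β, d − sin α + sin β) = -0.394883 rad; t = (α − φ) mod 2π = 2.874966 rad, q = (φ − β) mod 2π = 4.883022 rad → L = 5.33·(2.874966 + 3.444024 + 4.883022) = 5.33·11.202012 = 59.706726 m
LSR: p² = d² − 2 + 2cos(α−β) + 2d(sin α + sin β) = 15.491002; p = √p² = 3.935861; φ = atan2(−cos α − cos β, d + sin α + sin β) − atan2(−2, p) = 0.527531 rad; t = (φ − α) mod 2π = 4.330633 rad, q = (φ − β) mod 2π = 5.805437 rad → L = 5.33·(4.330633 + 3.935861 + 5.805437) = 5.33·14.071931 = 75.003392 m
RSL: p² = d² − 2 + 2cos(α−β) − 2d(sin α + sin β) = -1.714732 < 0 → infeasible
RLR: c = (6 − d² + 2cos(α−β) + 2d(sin α − sin β))/8 = -0.482662; p = 2π − arccos c = 4.208697 rad; φ = atan2(cos α − cos β, d − sin α + sin β) = -0.394883 rad; t = (α − φ + p/2) mod 2π = 4.979315 rad, q = (α − β − t + p) mod 2π = 0.704185 rad → L = 5.33·(4.979315 + 4.208697 + 0.704185) = 5.33·9.892197 = 52.725409 m
LRL: c = (6 − d² + 2cos(α−β) − 2d(sin α − sin β))/8 = -0.143526; p = 2π − arccos c = 4.568366 rad; φ = atan2(cos β − cos α, d + sin α − sin β) = 0.453425 rad; t = (φ − α + p/2) mod 2π = 0.257525 rad, q = (β − α − t + p) mod 2π = 2.836038 rad → L = 5.33·(0.257525 + 4.568366 + 2.836038) = 5.33·7.661929 = 40.838080 m
Shortest: LRL with L = 40.838080 m ≈ 40.8381 m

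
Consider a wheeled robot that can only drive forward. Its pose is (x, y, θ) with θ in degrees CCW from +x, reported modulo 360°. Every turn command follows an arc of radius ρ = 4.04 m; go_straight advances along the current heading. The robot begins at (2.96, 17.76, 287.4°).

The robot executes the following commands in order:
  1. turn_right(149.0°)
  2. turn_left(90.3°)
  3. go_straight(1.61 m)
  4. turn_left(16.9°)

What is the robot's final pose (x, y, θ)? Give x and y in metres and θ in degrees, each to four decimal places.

(-11.0014, 10.9691, 245.6000°)

set_pose: (x, y, θ) = (2.9600, 17.7600, 287.4000°), ρ = 4.04
turn_right(149.0°): centre at ρ to the right, rotate −149.0° → (-3.5774, 13.5308, 138.4000°)
turn_left(90.3°): centre at ρ to the left, rotate +90.3° → (-9.2948, 13.1761, 228.7000°)
go_straight(1.61): x += 1.61·cos θ, y += 1.61·sin θ → (-10.3574, 11.9665, 228.7000°)
turn_left(16.9°): centre at ρ to the left, rotate +16.9° → (-11.0014, 10.9691, 245.6000°)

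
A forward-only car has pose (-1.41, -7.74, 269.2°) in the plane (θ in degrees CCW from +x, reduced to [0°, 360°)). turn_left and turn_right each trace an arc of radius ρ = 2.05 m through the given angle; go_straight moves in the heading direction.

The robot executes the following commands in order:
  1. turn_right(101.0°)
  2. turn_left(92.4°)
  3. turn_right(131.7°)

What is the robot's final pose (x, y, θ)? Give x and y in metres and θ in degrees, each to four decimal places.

(-9.9386, -12.3424, 128.9000°)

set_pose: (x, y, θ) = (-1.4100, -7.7400, 269.2000°), ρ = 2.05
turn_right(101.0°): centre at ρ to the right, rotate −101.0° → (-3.8790, -9.7181, 168.2000°)
turn_left(92.4°): centre at ρ to the left, rotate +92.4° → (-6.3207, -11.3899, 260.6000°)
turn_right(131.7°): centre at ρ to the right, rotate −131.7° → (-9.9386, -12.3424, 128.9000°)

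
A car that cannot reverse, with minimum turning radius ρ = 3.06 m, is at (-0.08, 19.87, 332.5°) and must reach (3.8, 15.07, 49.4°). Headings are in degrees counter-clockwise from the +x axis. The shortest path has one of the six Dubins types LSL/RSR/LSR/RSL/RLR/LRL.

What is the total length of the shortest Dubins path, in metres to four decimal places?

Let ψ = atan2(Δy, Δx) = atan2(-4.80, 3.88) = -51.0502° be the start→goal bearing.
Normalize: d = |goal − start| / ρ = 6.172066/3.06 = 2.017015, α = (θ_start − ψ) mod 360° = 23.5502° = 0.411029 rad, β = (θ_goal − ψ) mod 360° = 100.4502° = 1.753187 rad.
Common terms: sin α = 0.399553, cos α = 0.916710, sin β = 0.983413, cos β = -0.181381, cos(α−β) = 0.226651, d² = 4.068350. Work in radians in the unit-radius frame; every candidate has L = ρ·(t + p + q).
LSL: p² = 2 + d² − 2cos(α−β) + 2d(sin α − sin β) = 3.259739; p = √p² = 1.805475; φ = atan2(cos β − cos α, d + sin α − sin β) = -0.653792 rad; t = (φ − α) mod 2π = 5.218364 rad, q = (β − φ) mod 2π = 2.406980 rad → L = 3.06·(5.218364 + 1.805475 + 2.406980) = 3.06·9.430818 = 28.858304 m
RSR: p² = 2 + d² − 2cos(α−β) + 2d(sin β − sin α) = 7.970355; p = √p² = 2.823182; φ = atan2(cos α − cos β, d − sin α + sin β) = 0.399497 rad; t = (α − φ) mod 2π = 0.011532 rad, q = (φ − β) mod 2π = 4.929495 rad → L = 3.06·(0.011532 + 2.823182 + 4.929495) = 3.06·7.764209 = 23.758479 m
LSR: p² = d² − 2 + 2cos(α−β) + 2d(sin α + sin β) = 8.100578; p = √p² = 2.846151; φ = atan2(−cos α − cos β, d + sin α + sin β) − atan2(−2, p) = 0.399544 rad; t = (φ − α) mod 2π = 6.271700 rad, q = (φ − β) mod 2π = 4.929542 rad → L = 3.06·(6.271700 + 2.846151 + 4.929542) = 3.06·14.047394 = 42.985025 m
RSL: p² = d² − 2 + 2cos(α−β) − 2d(sin α + sin β) = -3.057273 < 0 → infeasible
RLR: c = (6 − d² + 2cos(α−β) + 2d(sin α − sin β))/8 = 0.003706; p = 2π − arccos c = 4.716095 rad; φ = atan2(cos α − cos β, d − sin α + sin β) = 0.399497 rad; t = (α − φ + p/2) mod 2π = 2.369579 rad, q = (α − β − t + p) mod 2π = 1.004357 rad → L = 3.06·(2.369579 + 4.716095 + 1.004357) = 3.06·8.090031 = 24.755495 m
LRL: c = (6 − d² + 2cos(α−β) − 2d(sin α − sin β))/8 = 0.592533; p = 2π − arccos c = 5.346588 rad; φ = atan2(cos β − cos α, d + sin α − sin β) = -0.653792 rad; t = (φ − α + p/2) mod 2π = 1.608473 rad, q = (β − α − t + p) mod 2π = 5.080274 rad → L = 3.06·(1.608473 + 5.346588 + 5.080274) = 3.06·12.035335 = 36.828124 m
Shortest: RSR with L = 23.758479 m ≈ 23.7585 m

23.7585 m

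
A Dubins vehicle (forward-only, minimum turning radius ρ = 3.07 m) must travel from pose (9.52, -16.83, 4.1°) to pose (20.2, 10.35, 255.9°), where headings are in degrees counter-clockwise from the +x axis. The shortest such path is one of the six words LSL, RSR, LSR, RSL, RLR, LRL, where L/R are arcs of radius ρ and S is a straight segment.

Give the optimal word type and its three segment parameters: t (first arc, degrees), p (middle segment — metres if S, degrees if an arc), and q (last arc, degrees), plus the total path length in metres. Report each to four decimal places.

LSR: t = 81.8364°, p = 25.3646 m, q = 190.0364°, L = 39.9320 m

Let ψ = atan2(Δy, Δx) = atan2(27.18, 10.68) = 68.5484° be the start→goal bearing.
Normalize: d = |goal − start| / ρ = 29.202993/3.07 = 9.512376, α = (θ_start − ψ) mod 360° = 295.5516° = 5.158349 rad, β = (θ_goal − ψ) mod 360° = 187.3516° = 3.269903 rad.
Common terms: sin α = -0.902197, cos α = 0.431325, sin β = -0.127959, cos β = -0.991779, cos(α−β) = -0.312335, d² = 90.485289. Work in radians in the unit-radius frame; every candidate has L = ρ·(t + p + q).
LSL: p² = 2 + d² − 2cos(α−β) + 2d(sin α − sin β) = 78.380271; p = √p² = 8.853263; φ = atan2(cos β − cos α, d + sin α − sin β) = -0.161444 rad; t = (φ − α) mod 2π = 0.963392 rad, q = (β − φ) mod 2π = 3.431347 rad → L = 3.07·(0.963392 + 8.853263 + 3.431347) = 3.07·13.248002 = 40.671367 m
RSR: p² = 2 + d² − 2cos(α−β) + 2d(sin β − sin α) = 107.839647; p = √p² = 10.384587; φ = atan2(cos α − cos β, d − sin α + sin β) = 0.137473 rad; t = (α − φ) mod 2π = 5.020877 rad, q = (φ − β) mod 2π = 3.150755 rad → L = 3.07·(5.020877 + 10.384587 + 3.150755) = 3.07·18.556219 = 56.967591 m
LSR: p² = d² − 2 + 2cos(α−β) + 2d(sin α + sin β) = 68.262166; p = √p² = 8.262092; φ = atan2(−cos α − cos β, d + sin α + sin β) − atan2(−2, p) = 0.303479 rad; t = (φ − α) mod 2π = 1.428315 rad, q = (φ − β) mod 2π = 3.316761 rad → L = 3.07·(1.428315 + 8.262092 + 3.316761) = 3.07·13.007168 = 39.932006 m
RSL: p² = d² − 2 + 2cos(α−β) − 2d(sin α + sin β) = 107.459072; p = √p² = 10.366247; φ = atan2(cos α + cos β, d − sin α − sin β) − atan2(2, p) = -0.243703 rad; t = (α − φ) mod 2π = 5.402053 rad, q = (β − φ) mod 2π = 3.513607 rad → L = 3.07·(5.402053 + 10.366247 + 3.513607) = 3.07·19.281906 = 59.195452 m
RLR: c = (6 − d² + 2cos(α−β) + 2d(sin α − sin β))/8 = -12.479956, |c| > 1 → infeasible
LRL: c = (6 − d² + 2cos(α−β) − 2d(sin α − sin β))/8 = -8.797534, |c| > 1 → infeasible
Shortest: LSR with L = 39.932006 m ≈ 39.9320 m
Convert LSR to answer units (arcs ×180/π): t = 1.428315·180/π = 81.8364°, p = ρ·p = 3.07·8.262092 = 25.3646 m, q = 3.316761·180/π = 190.0364°, L = 39.9320 m.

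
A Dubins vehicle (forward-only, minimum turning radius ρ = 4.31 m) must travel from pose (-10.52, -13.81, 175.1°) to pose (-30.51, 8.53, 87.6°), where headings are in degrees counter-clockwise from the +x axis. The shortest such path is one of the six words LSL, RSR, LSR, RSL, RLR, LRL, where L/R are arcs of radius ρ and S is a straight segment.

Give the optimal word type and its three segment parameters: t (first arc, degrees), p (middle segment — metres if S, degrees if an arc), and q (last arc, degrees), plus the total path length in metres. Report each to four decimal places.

RSR: t = 43.1603°, p = 24.0173 m, q = 44.3397°, L = 30.5994 m

Let ψ = atan2(Δy, Δx) = atan2(22.34, -19.99) = 131.8224° be the start→goal bearing.
Normalize: d = |goal − start| / ρ = 29.977920/4.31 = 6.955434, α = (θ_start − ψ) mod 360° = 43.2776° = 0.755336 rad, β = (θ_goal − ψ) mod 360° = 315.7776° = 5.511358 rad.
Common terms: sin α = 0.685534, cos α = 0.728041, sin β = -0.697446, cos β = 0.716638, cos(α−β) = 0.043619, d² = 48.378061. Work in radians in the unit-radius frame; every candidate has L = ρ·(t + p + q).
LSL: p² = 2 + d² − 2cos(α−β) + 2d(sin α − sin β) = 69.529262; p = √p² = 8.338421; φ = atan2(cos β − cos α, d + sin α − sin β) = -0.001368 rad; t = (φ − α) mod 2π = 5.526481 rad, q = (β − φ) mod 2π = 5.512726 rad → L = 4.31·(5.526481 + 8.338421 + 5.512726) = 4.31·19.377628 = 83.517578 m
RSR: p² = 2 + d² − 2cos(α−β) + 2d(sin β − sin α) = 31.052383; p = √p² = 5.572466; φ = atan2(cos α − cos β, d − sin α + sin β) = 0.002046 rad; t = (α − φ) mod 2π = 0.753290 rad, q = (φ − β) mod 2π = 0.773873 rad → L = 4.31·(0.753290 + 5.572466 + 0.773873) = 4.31·7.099630 = 30.599404 m
LSR: p² = d² − 2 + 2cos(α−β) + 2d(sin α + sin β) = 46.299593; p = √p² = 6.804380; φ = atan2(−cos α − cos β, d + sin α + sin β) − atan2(−2, p) = 0.080742 rad; t = (φ − α) mod 2π = 5.608591 rad, q = (φ − β) mod 2π = 0.852569 rad → L = 4.31·(5.608591 + 6.804380 + 0.852569) = 4.31·13.265541 = 57.174482 m
RSL: p² = d² − 2 + 2cos(α−β) − 2d(sin α + sin β) = 46.631006; p = √p² = 6.828690; φ = atan2(cos α + cos β, d − sin α − sin β) − atan2(2, p) = -0.080461 rad; t = (α − φ) mod 2π = 0.835797 rad, q = (β − φ) mod 2π = 5.591820 rad → L = 4.31·(0.835797 + 6.828690 + 5.591820) = 4.31·13.256307 = 57.134682 m
RLR: c = (6 − d² + 2cos(α−β) + 2d(sin α − sin β))/8 = -2.881548, |c| > 1 → infeasible
LRL: c = (6 − d² + 2cos(α−β) − 2d(sin α − sin β))/8 = -7.691158, |c| > 1 → infeasible
Shortest: RSR with L = 30.599404 m ≈ 30.5994 m
Convert RSR to answer units (arcs ×180/π): t = 0.753290·180/π = 43.1603°, p = ρ·p = 4.31·5.572466 = 24.0173 m, q = 0.773873·180/π = 44.3397°, L = 30.5994 m.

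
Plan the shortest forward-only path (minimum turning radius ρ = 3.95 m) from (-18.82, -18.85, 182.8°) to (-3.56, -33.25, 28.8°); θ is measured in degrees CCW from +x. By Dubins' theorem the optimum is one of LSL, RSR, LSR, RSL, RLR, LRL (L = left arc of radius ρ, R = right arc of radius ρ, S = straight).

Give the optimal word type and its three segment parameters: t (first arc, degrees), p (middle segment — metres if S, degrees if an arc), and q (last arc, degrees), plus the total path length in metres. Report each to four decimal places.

Let ψ = atan2(Δy, Δx) = atan2(-14.40, 15.26) = -43.3392° be the start→goal bearing.
Normalize: d = |goal − start| / ρ = 20.981601/3.95 = 5.311798, α = (θ_start − ψ) mod 360° = 226.1392° = 3.946873 rad, β = (θ_goal − ψ) mod 360° = 72.1392° = 1.259066 rad.
Common terms: sin α = -0.721025, cos α = -0.692909, sin β = 0.951804, cos β = 0.306706, cos(α−β) = -0.898794, d² = 28.215196. Work in radians in the unit-radius frame; every candidate has L = ρ·(t + p + q).
LSL: p² = 2 + d² − 2cos(α−β) + 2d(sin α − sin β) = 14.241325; p = √p² = 3.773768; φ = atan2(cos β − cos α, d + sin α − sin β) = 0.268085 rad; t = (φ − α) mod 2π = 2.604397 rad, q = (β − φ) mod 2π = 0.990981 rad → L = 3.95·(2.604397 + 3.773768 + 0.990981) = 3.95·7.369146 = 29.108128 m
RSR: p² = 2 + d² − 2cos(α−β) + 2d(sin β − sin α) = 49.784244; p = √p² = 7.055795; φ = atan2(cos α − cos β, d − sin α + sin β) = -0.142151 rad; t = (α − φ) mod 2π = 4.089024 rad, q = (φ − β) mod 2π = 4.881968 rad → L = 3.95·(4.089024 + 7.055795 + 4.881968) = 3.95·16.026787 = 63.305810 m
LSR: p² = d² − 2 + 2cos(α−β) + 2d(sin α + sin β) = 26.869315; p = √p² = 5.183562; φ = atan2(−cos α − cos β, d + sin α + sin β) − atan2(−2, p) = 0.437803 rad; t = (φ − α) mod 2π = 2.774115 rad, q = (φ − β) mod 2π = 5.461922 rad → L = 3.95·(2.774115 + 5.183562 + 5.461922) = 3.95·13.419600 = 53.007418 m
RSL: p² = d² − 2 + 2cos(α−β) − 2d(sin α + sin β) = 21.965901; p = √p² = 4.686779; φ = atan2(cos α + cos β, d − sin α − sin β) − atan2(2, p) = -0.479200 rad; t = (α − φ) mod 2π = 4.426073 rad, q = (β − φ) mod 2π = 1.738266 rad → L = 3.95·(4.426073 + 4.686779 + 1.738266) = 3.95·10.851118 = 42.861917 m
RLR: c = (6 − d² + 2cos(α−β) + 2d(sin α − sin β))/8 = -5.223031, |c| > 1 → infeasible
LRL: c = (6 − d² + 2cos(α−β) − 2d(sin α − sin β))/8 = -0.780166; p = 2π − arccos c = 3.817459 rad; φ = atan2(cos β − cos α, d + sin α − sin β) = 0.268085 rad; t = (φ − α + p/2) mod 2π = 4.513127 rad, q = (β − α − t + p) mod 2π = 2.899710 rad → L = 3.95·(4.513127 + 3.817459 + 2.899710) = 3.95·11.230295 = 44.359667 m
Shortest: LSL with L = 29.108128 m ≈ 29.1081 m
Convert LSL to answer units (arcs ×180/π): t = 2.604397·180/π = 149.2210°, p = ρ·p = 3.95·3.773768 = 14.9064 m, q = 0.990981·180/π = 56.7790°, L = 29.1081 m.

LSL: t = 149.2210°, p = 14.9064 m, q = 56.7790°, L = 29.1081 m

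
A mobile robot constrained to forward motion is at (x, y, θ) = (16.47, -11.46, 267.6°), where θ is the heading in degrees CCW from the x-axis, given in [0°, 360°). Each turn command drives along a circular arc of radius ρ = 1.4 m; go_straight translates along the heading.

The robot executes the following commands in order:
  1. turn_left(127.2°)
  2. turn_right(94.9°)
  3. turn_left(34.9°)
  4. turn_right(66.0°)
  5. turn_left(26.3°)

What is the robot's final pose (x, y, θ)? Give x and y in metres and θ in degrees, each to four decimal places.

(22.2335, -15.6081, 295.1000°)

set_pose: (x, y, θ) = (16.4700, -11.4600, 267.6000°), ρ = 1.4
turn_left(127.2°): centre at ρ to the left, rotate +127.2° → (18.6678, -12.6682, 394.8000° ≡ 34.8000°)
turn_right(94.9°): centre at ρ to the right, rotate −94.9° → (20.6804, -13.1200, -60.1000° ≡ 299.9000°)
turn_left(34.9°): centre at ρ to the left, rotate +34.9° → (21.2980, -13.6888, 334.8000°)
turn_right(66.0°): centre at ρ to the right, rotate −66.0° → (22.1016, -14.9849, 268.8000°)
turn_left(26.3°): centre at ρ to the left, rotate +26.3° → (22.2335, -15.6081, 295.1000°)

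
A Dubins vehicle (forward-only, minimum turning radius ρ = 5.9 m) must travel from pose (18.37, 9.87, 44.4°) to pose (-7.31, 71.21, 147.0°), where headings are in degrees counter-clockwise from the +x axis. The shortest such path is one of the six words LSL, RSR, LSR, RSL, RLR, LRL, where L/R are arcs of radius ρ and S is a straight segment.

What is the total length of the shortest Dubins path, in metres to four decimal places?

Let ψ = atan2(Δy, Δx) = atan2(61.34, -25.68) = 112.7166° be the start→goal bearing.
Normalize: d = |goal − start| / ρ = 66.498556/5.9 = 11.270942, α = (θ_start − ψ) mod 360° = 291.6834° = 5.090835 rad, β = (θ_goal − ψ) mod 360° = 34.2834° = 0.598358 rad.
Common terms: sin α = -0.929240, cos α = 0.369477, sin β = 0.563286, cos β = 0.826262, cos(α−β) = -0.218143, d² = 127.034128. Work in radians in the unit-radius frame; every candidate has L = ρ·(t + p + q).
LSL: p² = 2 + d² − 2cos(α−β) + 2d(sin α − sin β) = 95.826065; p = √p² = 9.789079; φ = atan2(cos β − cos α, d + sin α − sin β) = 0.046680 rad; t = (φ − α) mod 2π = 1.239030 rad, q = (β − φ) mod 2π = 0.551678 rad → L = 5.9·(1.239030 + 9.789079 + 0.551678) = 5.9·11.579787 = 68.320741 m
RSR: p² = 2 + d² − 2cos(α−β) + 2d(sin β − sin α) = 163.114764; p = √p² = 12.771639; φ = atan2(cos α − cos β, d − sin α + sin β) = -0.035773 rad; t = (α − φ) mod 2π = 5.126608 rad, q = (φ − β) mod 2π = 5.649054 rad → L = 5.9·(5.126608 + 12.771639 + 5.649054) = 5.9·23.547302 = 138.929081 m
LSR: p² = d² − 2 + 2cos(α−β) + 2d(sin α + sin β) = 116.348558; p = √p² = 10.786499; φ = atan2(−cos α − cos β, d + sin α + sin β) − atan2(−2, p) = 0.074121 rad; t = (φ − α) mod 2π = 1.266471 rad, q = (φ − β) mod 2π = 5.758948 rad → L = 5.9·(1.266471 + 10.786499 + 5.758948) = 5.9·17.811918 = 105.090315 m
RSL: p² = d² − 2 + 2cos(α−β) − 2d(sin α + sin β) = 132.847125; p = √p² = 11.525933; φ = atan2(cos α + cos β, d − sin α − sin β) − atan2(2, p) = -0.069416 rad; t = (α − φ) mod 2π = 5.160251 rad, q = (β − φ) mod 2π = 0.667774 rad → L = 5.9·(5.160251 + 11.525933 + 0.667774) = 5.9·17.353958 = 102.388352 m
RLR: c = (6 − d² + 2cos(α−β) + 2d(sin α − sin β))/8 = -19.389346, |c| > 1 → infeasible
LRL: c = (6 − d² + 2cos(α−β) − 2d(sin α − sin β))/8 = -10.978258, |c| > 1 → infeasible
Shortest: LSL with L = 68.320741 m ≈ 68.3207 m

68.3207 m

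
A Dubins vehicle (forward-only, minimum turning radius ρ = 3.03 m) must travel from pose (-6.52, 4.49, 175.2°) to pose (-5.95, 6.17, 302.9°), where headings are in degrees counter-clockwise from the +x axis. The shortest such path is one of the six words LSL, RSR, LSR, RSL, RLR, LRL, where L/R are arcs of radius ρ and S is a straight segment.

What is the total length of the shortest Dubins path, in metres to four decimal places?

Let ψ = atan2(Δy, Δx) = atan2(1.68, 0.57) = 71.2587° be the start→goal bearing.
Normalize: d = |goal − start| / ρ = 1.774063/3.03 = 0.585499, α = (θ_start − ψ) mod 360° = 103.9413° = 1.814119 rad, β = (θ_goal − ψ) mod 360° = 231.6413° = 4.042904 rad.
Common terms: sin α = 0.970543, cos α = -0.240928, sin β = -0.784141, cos β = -0.620582, cos(α−β) = -0.611527, d² = 0.342810. Work in radians in the unit-radius frame; every candidate has L = ρ·(t + p + q).
LSL: p² = 2 + d² − 2cos(α−β) + 2d(sin α − sin β) = 5.620597; p = √p² = 2.370780; φ = atan2(cos β − cos α, d + sin α − sin β) = -0.160831 rad; t = (φ − α) mod 2π = 4.308235 rad, q = (β − φ) mod 2π = 4.203735 rad → L = 3.03·(4.308235 + 2.370780 + 4.203735) = 3.03·10.882751 = 32.974734 m
RSR: p² = 2 + d² − 2cos(α−β) + 2d(sin β − sin α) = 1.511130; p = √p² = 1.229280; φ = atan2(cos α − cos β, d − sin α + sin β) = 2.827617 rad; t = (α − φ) mod 2π = 5.269687 rad, q = (φ − β) mod 2π = 5.067898 rad → L = 3.03·(5.269687 + 1.229280 + 5.067898) = 3.03·11.566866 = 35.047603 m
LSR: p² = d² − 2 + 2cos(α−β) + 2d(sin α + sin β) = -2.661969 < 0 → infeasible
RSL: p² = d² − 2 + 2cos(α−β) − 2d(sin α + sin β) = -3.098520 < 0 → infeasible
RLR: c = (6 − d² + 2cos(α−β) + 2d(sin α − sin β))/8 = 0.811109; p = 2π − arccos c = 5.658434 rad; φ = atan2(cos α − cos β, d − sin α + sin β) = 2.827617 rad; t = (α − φ + p/2) mod 2π = 1.815719 rad, q = (α − β − t + p) mod 2π = 1.613930 rad → L = 3.03·(1.815719 + 5.658434 + 1.613930) = 3.03·9.088083 = 27.536891 m
LRL: c = (6 − d² + 2cos(α−β) − 2d(sin α − sin β))/8 = 0.297425; p = 2π − arccos c = 5.014384 rad; φ = atan2(cos β − cos α, d + sin α − sin β) = -0.160831 rad; t = (φ − α + p/2) mod 2π = 0.532242 rad, q = (β − α − t + p) mod 2π = 0.427742 rad → L = 3.03·(0.532242 + 5.014384 + 0.427742) = 3.03·5.974368 = 18.102335 m
Shortest: LRL with L = 18.102335 m ≈ 18.1023 m

18.1023 m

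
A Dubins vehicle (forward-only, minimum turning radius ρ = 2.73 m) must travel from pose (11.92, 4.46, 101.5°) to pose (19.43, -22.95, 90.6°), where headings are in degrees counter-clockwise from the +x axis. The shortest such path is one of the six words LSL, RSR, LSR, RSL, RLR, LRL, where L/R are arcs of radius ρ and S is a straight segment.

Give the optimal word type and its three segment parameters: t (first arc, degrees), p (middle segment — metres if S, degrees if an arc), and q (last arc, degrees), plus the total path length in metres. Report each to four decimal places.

Let ψ = atan2(Δy, Δx) = atan2(-27.41, 7.51) = -74.6777° be the start→goal bearing.
Normalize: d = |goal − start| / ρ = 28.420208/2.73 = 10.410332, α = (θ_start − ψ) mod 360° = 176.1777° = 3.074881 rad, β = (θ_goal − ψ) mod 360° = 165.2777° = 2.884640 rad.
Common terms: sin α = 0.066662, cos α = -0.997776, sin β = 0.254135, cos β = -0.967169, cos(α−β) = 0.981959, d² = 108.375022. Work in radians in the unit-radius frame; every candidate has L = ρ·(t + p + q).
LSL: p² = 2 + d² − 2cos(α−β) + 2d(sin α − sin β) = 104.507810; p = √p² = 10.222906; φ = atan2(cos β − cos α, d + sin α − sin β) = 0.002994 rad; t = (φ − α) mod 2π = 3.211298 rad, q = (β − φ) mod 2π = 2.881646 rad → L = 2.73·(3.211298 + 10.222906 + 2.881646) = 2.73·16.315851 = 44.542272 m
RSR: p² = 2 + d² − 2cos(α−β) + 2d(sin β − sin α) = 112.314399; p = √p² = 10.597849; φ = atan2(cos α − cos β, d − sin α + sin β) = -0.002888 rad; t = (α − φ) mod 2π = 3.077769 rad, q = (φ − β) mod 2π = 3.395657 rad → L = 2.73·(3.077769 + 10.597849 + 3.395657) = 2.73·17.071275 = 46.604581 m
LSR: p² = d² − 2 + 2cos(α−β) + 2d(sin α + sin β) = 115.018145; p = √p² = 10.724651; φ = atan2(−cos α − cos β, d + sin α + sin β) − atan2(−2, p) = 0.365469 rad; t = (φ − α) mod 2π = 3.573774 rad, q = (φ − β) mod 2π = 3.764015 rad → L = 2.73·(3.573774 + 10.724651 + 3.764015) = 2.73·18.062440 = 49.310460 m
RSL: p² = d² − 2 + 2cos(α−β) − 2d(sin α + sin β) = 101.659733; p = √p² = 10.082645; φ = atan2(cos α + cos β, d − sin α − sin β) − atan2(2, p) = -0.388162 rad; t = (α − φ) mod 2π = 3.463043 rad, q = (β − φ) mod 2π = 3.272802 rad → L = 2.73·(3.463043 + 10.082645 + 3.272802) = 2.73·16.818490 = 45.914477 m
RLR: c = (6 − d² + 2cos(α−β) + 2d(sin α − sin β))/8 = -13.039300, |c| > 1 → infeasible
LRL: c = (6 − d² + 2cos(α−β) − 2d(sin α − sin β))/8 = -12.063476, |c| > 1 → infeasible
Shortest: LSL with L = 44.542272 m ≈ 44.5423 m
Convert LSL to answer units (arcs ×180/π): t = 3.211298·180/π = 183.9938°, p = ρ·p = 2.73·10.222906 = 27.9085 m, q = 2.881646·180/π = 165.1062°, L = 44.5423 m.

LSL: t = 183.9938°, p = 27.9085 m, q = 165.1062°, L = 44.5423 m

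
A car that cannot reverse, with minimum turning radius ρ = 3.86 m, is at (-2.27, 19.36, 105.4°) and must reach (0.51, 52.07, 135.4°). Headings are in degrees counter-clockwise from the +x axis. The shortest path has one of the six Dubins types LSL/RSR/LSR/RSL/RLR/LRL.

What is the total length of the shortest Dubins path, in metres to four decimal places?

33.3208 m

Let ψ = atan2(Δy, Δx) = atan2(32.71, 2.78) = 85.1421° be the start→goal bearing.
Normalize: d = |goal − start| / ρ = 32.827923/3.86 = 8.504643, α = (θ_start − ψ) mod 360° = 20.2579° = 0.353566 rad, β = (θ_goal − ψ) mod 360° = 50.2579° = 0.877165 rad.
Common terms: sin α = 0.346246, cos α = 0.938144, sin β = 0.768929, cos β = 0.639334, cos(α−β) = 0.866025, d² = 72.328955. Work in radians in the unit-radius frame; every candidate has L = ρ·(t + p + q).
LSL: p² = 2 + d² − 2cos(α−β) + 2d(sin α − sin β) = 65.407354; p = √p² = 8.087481; φ = atan2(cos β − cos α, d + sin α − sin β) = -0.036956 rad; t = (φ − α) mod 2π = 5.892663 rad, q = (β − φ) mod 2π = 0.914121 rad → L = 3.86·(5.892663 + 8.087481 + 0.914121) = 3.86·14.894265 = 57.491864 m
RSR: p² = 2 + d² − 2cos(α−β) + 2d(sin β − sin α) = 79.786454; p = √p² = 8.932326; φ = atan2(cos α − cos β, d − sin α + sin β) = 0.033459 rad; t = (α − φ) mod 2π = 0.320107 rad, q = (φ − β) mod 2π = 5.439479 rad → L = 3.86·(0.320107 + 8.932326 + 5.439479) = 3.86·14.691913 = 56.710784 m
LSR: p² = d² − 2 + 2cos(α−β) + 2d(sin α + sin β) = 91.029339; p = √p² = 9.540930; φ = atan2(−cos α − cos β, d + sin α + sin β) − atan2(−2, p) = 0.044096 rad; t = (φ − α) mod 2π = 5.973715 rad, q = (φ − β) mod 2π = 5.450116 rad → L = 3.86·(5.973715 + 9.540930 + 5.450116) = 3.86·20.964761 = 80.923976 m
RSL: p² = d² − 2 + 2cos(α−β) − 2d(sin α + sin β) = 53.092673; p = √p² = 7.286472; φ = atan2(cos α + cos β, d − sin α − sin β) − atan2(2, p) = -0.057564 rad; t = (α − φ) mod 2π = 0.411131 rad, q = (β − φ) mod 2π = 0.934729 rad → L = 3.86·(0.411131 + 7.286472 + 0.934729) = 3.86·8.632332 = 33.320801 m
RLR: c = (6 − d² + 2cos(α−β) + 2d(sin α − sin β))/8 = -8.973307, |c| > 1 → infeasible
LRL: c = (6 − d² + 2cos(α−β) − 2d(sin α − sin β))/8 = -7.175919, |c| > 1 → infeasible
Shortest: RSL with L = 33.320801 m ≈ 33.3208 m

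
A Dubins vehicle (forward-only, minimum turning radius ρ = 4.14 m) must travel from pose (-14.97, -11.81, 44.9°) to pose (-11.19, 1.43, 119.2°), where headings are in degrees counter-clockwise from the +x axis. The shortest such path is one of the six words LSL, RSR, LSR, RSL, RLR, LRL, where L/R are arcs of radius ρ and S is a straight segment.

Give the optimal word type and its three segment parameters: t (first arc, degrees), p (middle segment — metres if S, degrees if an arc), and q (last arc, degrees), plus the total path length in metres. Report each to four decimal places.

Let ψ = atan2(Δy, Δx) = atan2(13.24, 3.78) = 74.0660° be the start→goal bearing.
Normalize: d = |goal − start| / ρ = 13.769023/4.14 = 3.325851, α = (θ_start − ψ) mod 360° = 330.8340° = 5.774142 rad, β = (θ_goal − ψ) mod 360° = 45.1340° = 0.787736 rad.
Common terms: sin α = -0.487342, cos α = 0.873211, sin β = 0.708758, cos β = 0.705452, cos(α−β) = 0.270600, d² = 11.061285. Work in radians in the unit-radius frame; every candidate has L = ρ·(t + p + q).
LSL: p² = 2 + d² − 2cos(α−β) + 2d(sin α − sin β) = 4.563982; p = √p² = 2.136348; φ = atan2(cos β − cos α, d + sin α − sin β) = -0.078607 rad; t = (φ − α) mod 2π = 0.430436 rad, q = (β − φ) mod 2π = 0.866344 rad → L = 4.14·(0.430436 + 2.136348 + 0.866344) = 4.14·3.433127 = 14.213147 m
RSR: p² = 2 + d² − 2cos(α−β) + 2d(sin β − sin α) = 20.476187; p = √p² = 4.525062; φ = atan2(cos α − cos β, d − sin α + sin β) = 0.037082 rad; t = (α − φ) mod 2π = 5.737060 rad, q = (φ − β) mod 2π = 5.532531 rad → L = 4.14·(5.737060 + 4.525062 + 5.532531) = 4.14·15.794653 = 65.389864 m
LSR: p² = d² − 2 + 2cos(α−β) + 2d(sin α + sin β) = 11.075279; p = √p² = 3.327954; φ = atan2(−cos α − cos β, d + sin α + sin β) − atan2(−2, p) = 0.122414 rad; t = (φ − α) mod 2π = 0.631457 rad, q = (φ − β) mod 2π = 5.617863 rad → L = 4.14·(0.631457 + 3.327954 + 5.617863) = 4.14·9.577274 = 39.649915 m
RSL: p² = d² − 2 + 2cos(α−β) − 2d(sin α + sin β) = 8.129692; p = √p² = 2.851262; φ = atan2(cos α + cos β, d − sin α − sin β) − atan2(2, p) = -0.141255 rad; t = (α − φ) mod 2π = 5.915397 rad, q = (β − φ) mod 2π = 0.928991 rad → L = 4.14·(5.915397 + 2.851262 + 0.928991) = 4.14·9.695650 = 40.139992 m
RLR: c = (6 − d² + 2cos(α−β) + 2d(sin α − sin β))/8 = -1.559523, |c| > 1 → infeasible
LRL: c = (6 − d² + 2cos(α−β) − 2d(sin α − sin β))/8 = 0.429502; p = 2π − arccos c = 5.156331 rad; φ = atan2(cos β − cos α, d + sin α − sin β) = -0.078607 rad; t = (φ − α + p/2) mod 2π = 3.008601 rad, q = (β − α − t + p) mod 2π = 3.444509 rad → L = 4.14·(3.008601 + 5.156331 + 3.444509) = 4.14·11.609441 = 48.063085 m
Shortest: LSL with L = 14.213147 m ≈ 14.2131 m
Convert LSL to answer units (arcs ×180/π): t = 0.430436·180/π = 24.6622°, p = ρ·p = 4.14·2.136348 = 8.8445 m, q = 0.866344·180/π = 49.6378°, L = 14.2131 m.

LSL: t = 24.6622°, p = 8.8445 m, q = 49.6378°, L = 14.2131 m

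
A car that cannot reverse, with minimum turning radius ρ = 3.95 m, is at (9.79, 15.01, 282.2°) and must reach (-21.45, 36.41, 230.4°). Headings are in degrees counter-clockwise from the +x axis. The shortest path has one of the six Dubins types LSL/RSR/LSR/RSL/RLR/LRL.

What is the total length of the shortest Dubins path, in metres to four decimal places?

48.2220 m

Let ψ = atan2(Δy, Δx) = atan2(21.40, -31.24) = 145.5881° be the start→goal bearing.
Normalize: d = |goal − start| / ρ = 37.866840/3.95 = 9.586542, α = (θ_start − ψ) mod 360° = 136.6119° = 2.384327 rad, β = (θ_goal − ψ) mod 360° = 84.8119° = 1.480247 rad.
Common terms: sin α = 0.686937, cos α = -0.726717, sin β = 0.995903, cos β = 0.090426, cos(α−β) = 0.618408, d² = 91.901785. Work in radians in the unit-radius frame; every candidate has L = ρ·(t + p + q).
LSL: p² = 2 + d² − 2cos(α−β) + 2d(sin α − sin β) = 86.741128; p = √p² = 9.313492; φ = atan2(cos β − cos α, d + sin α − sin β) = 0.087851 rad; t = (φ − α) mod 2π = 3.986709 rad, q = (β − φ) mod 2π = 1.392396 rad → L = 3.95·(3.986709 + 9.313492 + 1.392396) = 3.95·14.692596 = 58.035756 m
RSR: p² = 2 + d² − 2cos(α−β) + 2d(sin β − sin α) = 98.588809; p = √p² = 9.929190; φ = atan2(cos α − cos β, d − sin α + sin β) = -0.082390 rad; t = (α − φ) mod 2π = 2.466718 rad, q = (φ − β) mod 2π = 4.720548 rad → L = 3.95·(2.466718 + 9.929190 + 4.720548) = 3.95·17.116456 = 67.610000 m
LSR: p² = d² − 2 + 2cos(α−β) + 2d(sin α + sin β) = 123.403832; p = √p² = 11.108728; φ = atan2(−cos α − cos β, d + sin α + sin β) − atan2(−2, p) = 0.234532 rad; t = (φ − α) mod 2π = 4.133390 rad, q = (φ − β) mod 2π = 5.037471 rad → L = 3.95·(4.133390 + 11.108728 + 5.037471) = 3.95·20.279589 = 80.104377 m
RSL: p² = d² − 2 + 2cos(α−β) − 2d(sin α + sin β) = 58.873372; p = √p² = 7.672899; φ = atan2(cos α + cos β, d − sin α − sin β) − atan2(2, p) = -0.335316 rad; t = (α − φ) mod 2π = 2.719644 rad, q = (β − φ) mod 2π = 1.815563 rad → L = 3.95·(2.719644 + 7.672899 + 1.815563) = 3.95·12.208105 = 48.222015 m
RLR: c = (6 − d² + 2cos(α−β) + 2d(sin α − sin β))/8 = -11.323601, |c| > 1 → infeasible
LRL: c = (6 − d² + 2cos(α−β) − 2d(sin α − sin β))/8 = -9.842641, |c| > 1 → infeasible
Shortest: RSL with L = 48.222015 m ≈ 48.2220 m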